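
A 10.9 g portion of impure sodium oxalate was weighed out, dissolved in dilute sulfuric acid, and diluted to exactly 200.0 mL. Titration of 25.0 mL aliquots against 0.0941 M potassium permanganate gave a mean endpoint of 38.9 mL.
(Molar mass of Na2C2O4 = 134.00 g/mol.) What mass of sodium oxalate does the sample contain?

9.81 g

2 MnO4^- + 5 C2O4^2- + 16 H^+ → 2 Mn^2+ + 10 CO2 + 8 H2O
n(KMnO4) per titration = 0.0389 × 0.0941 = 3.66 × 10^-3 mol
From the 5:2 ratio, n(Na2C2O4) in each aliquot = 5/2 × 3.66 × 10^-3 = 9.15 × 10^-3 mol
n(Na2C2O4) in the whole flask = 9.15 × 10^-3 × 200.0/25.0 = 0.0732 mol
mass of Na2C2O4 = 0.0732 × 134.00 = 9.81 g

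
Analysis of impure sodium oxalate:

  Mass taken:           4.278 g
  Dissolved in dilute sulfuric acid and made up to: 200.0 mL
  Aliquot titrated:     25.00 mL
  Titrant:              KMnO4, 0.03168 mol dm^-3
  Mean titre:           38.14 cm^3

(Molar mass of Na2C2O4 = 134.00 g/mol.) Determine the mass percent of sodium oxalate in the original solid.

75.69 %

2 MnO4^- + 5 C2O4^2- + 16 H^+ → 2 Mn^2+ + 10 CO2 + 8 H2O
n(KMnO4) per titration = 0.03814 × 0.03168 = 1.208 × 10^-3 mol
From the 5:2 ratio, n(Na2C2O4) in each aliquot = 5/2 × 1.208 × 10^-3 = 3.021 × 10^-3 mol
n(Na2C2O4) in the whole flask = 3.021 × 10^-3 × 200.0/25.00 = 0.02417 mol
mass of Na2C2O4 = 0.02417 × 134.00 = 3.238 g
% Na2C2O4 = 3.238 / 4.278 × 100 = 75.69 %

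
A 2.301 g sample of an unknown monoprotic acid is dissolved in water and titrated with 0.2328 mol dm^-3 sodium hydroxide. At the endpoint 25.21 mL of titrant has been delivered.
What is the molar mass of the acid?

392.1 g/mol

n(NaOH) = 0.02521 L × 0.2328 mol/L = 5.869 × 10^-3 mol
n(HA) = 5.869 × 10^-3 mol (1:1 ratio)
M = m / n = 2.301 g / 5.869 × 10^-3 mol = 392.1 g/mol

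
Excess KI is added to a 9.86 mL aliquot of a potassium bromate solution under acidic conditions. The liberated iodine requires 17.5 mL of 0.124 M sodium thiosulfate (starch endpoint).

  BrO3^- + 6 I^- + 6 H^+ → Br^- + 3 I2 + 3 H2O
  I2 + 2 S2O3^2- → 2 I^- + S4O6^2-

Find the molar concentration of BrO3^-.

0.0367 M

n(S2O3^2-) = 0.0175 × 0.124 = 2.17 × 10^-3 mol
n(I2) = n(S2O3^2-)/2 = 1.08 × 10^-3 mol
From the 1:3 ratio, n(BrO3^-) in the aliquot = 1/3 × 1.08 × 10^-3 = 3.62 × 10^-4 mol
[BrO3^-] = 3.62 × 10^-4 / 0.00986 = 0.0367 mol/L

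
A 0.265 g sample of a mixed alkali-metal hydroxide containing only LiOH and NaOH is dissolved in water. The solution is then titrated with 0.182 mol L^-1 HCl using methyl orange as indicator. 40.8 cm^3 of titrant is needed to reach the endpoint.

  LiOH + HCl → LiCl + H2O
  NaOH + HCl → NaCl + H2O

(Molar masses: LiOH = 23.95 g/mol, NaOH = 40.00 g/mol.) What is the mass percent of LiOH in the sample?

18.0 %

n(HCl) = 0.0408 × 0.182 = 7.43 × 10^-3 mol
Let x = n(LiOH), y = n(NaOH).
Titrant: 1x + 1y = 7.43 × 10^-3;  mass: 23.95x + 40.00y = 0.265
Solving, x = 2.00 × 10^-3 mol, y = 5.43 × 10^-3 mol
mass of LiOH = 2.00 × 10^-3 × 23.95 = 0.0478 g
% LiOH = 0.0478 / 0.265 × 100 = 18.0 %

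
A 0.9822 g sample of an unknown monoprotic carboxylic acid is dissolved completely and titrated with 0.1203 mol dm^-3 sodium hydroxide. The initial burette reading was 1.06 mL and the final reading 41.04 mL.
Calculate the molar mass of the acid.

n(NaOH) = 0.03998 L × 0.1203 mol/L = 4.810 × 10^-3 mol
n(HA) = 4.810 × 10^-3 mol (1:1 ratio)
M = m / n = 0.9822 g / 4.810 × 10^-3 mol = 204.2 g/mol

204.2 g/mol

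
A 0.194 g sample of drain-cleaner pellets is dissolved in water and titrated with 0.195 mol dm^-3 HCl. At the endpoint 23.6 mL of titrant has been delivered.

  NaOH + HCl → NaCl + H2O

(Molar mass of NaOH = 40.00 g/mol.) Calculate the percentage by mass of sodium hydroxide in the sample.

94.9 %

n(HCl) = 0.0236 L × 0.195 mol/L = 4.60 × 10^-3 mol
n(NaOH) = 4.60 × 10^-3 mol (1:1 ratio)
mass of NaOH = 4.60 × 10^-3 × 40.00 g/mol = 0.184 g
% NaOH = 0.184 / 0.194 × 100 = 94.9 %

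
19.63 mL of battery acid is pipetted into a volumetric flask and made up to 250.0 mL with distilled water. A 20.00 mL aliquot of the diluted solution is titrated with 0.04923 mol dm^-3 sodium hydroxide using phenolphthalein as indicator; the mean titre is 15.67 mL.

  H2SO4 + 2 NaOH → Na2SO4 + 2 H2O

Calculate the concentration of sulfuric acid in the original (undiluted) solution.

0.2456 mol/L

n(NaOH) = 0.01567 × 0.04923 = 7.714 × 10^-4 mol
From the 1:2 ratio, n(H2SO4) in the aliquot = 1/2 × 7.714 × 10^-4 = 3.857 × 10^-4 mol
[H2SO4]_dilute = 3.857 × 10^-4 / 0.02000 = 0.01929 mol/L
Dilution factor = 250.0 / 19.63 = 12.74
[H2SO4]_stock = 0.01929 × 12.74 = 0.2456 mol/L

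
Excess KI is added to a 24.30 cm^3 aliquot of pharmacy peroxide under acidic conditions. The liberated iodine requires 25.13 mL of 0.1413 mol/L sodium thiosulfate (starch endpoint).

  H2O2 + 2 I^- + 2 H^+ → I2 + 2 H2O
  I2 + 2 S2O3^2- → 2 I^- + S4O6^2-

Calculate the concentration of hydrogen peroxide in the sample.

0.07306 mol/L

n(S2O3^2-) = 0.02513 × 0.1413 = 3.551 × 10^-3 mol
n(I2) = n(S2O3^2-)/2 = 1.775 × 10^-3 mol
n(H2O2) in the aliquot = 1.775 × 10^-3 mol (1:1 ratio)
[H2O2] = 1.775 × 10^-3 / 0.02430 = 0.07306 mol/L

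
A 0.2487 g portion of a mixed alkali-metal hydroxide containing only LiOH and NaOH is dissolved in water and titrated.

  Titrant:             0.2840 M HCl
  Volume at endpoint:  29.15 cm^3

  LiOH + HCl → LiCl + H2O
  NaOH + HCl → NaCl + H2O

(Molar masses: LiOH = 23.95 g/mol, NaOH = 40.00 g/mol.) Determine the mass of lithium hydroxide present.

0.1230 g

n(HCl) = 0.02915 × 0.2840 = 8.279 × 10^-3 mol
Let x = n(LiOH), y = n(NaOH).
Titrant: 1x + 1y = 8.279 × 10^-3;  mass: 23.95x + 40.00y = 0.2487
Solving, x = 5.137 × 10^-3 mol, y = 3.142 × 10^-3 mol
mass of LiOH = 5.137 × 10^-3 × 23.95 = 0.1230 g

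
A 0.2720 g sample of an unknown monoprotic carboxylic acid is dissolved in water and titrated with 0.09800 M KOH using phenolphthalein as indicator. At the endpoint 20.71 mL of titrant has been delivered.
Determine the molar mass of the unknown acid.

n(KOH) = 0.02071 L × 0.09800 mol/L = 2.030 × 10^-3 mol
n(HA) = 2.030 × 10^-3 mol (1:1 ratio)
M = m / n = 0.2720 g / 2.030 × 10^-3 mol = 134.0 g/mol

134.0 g/mol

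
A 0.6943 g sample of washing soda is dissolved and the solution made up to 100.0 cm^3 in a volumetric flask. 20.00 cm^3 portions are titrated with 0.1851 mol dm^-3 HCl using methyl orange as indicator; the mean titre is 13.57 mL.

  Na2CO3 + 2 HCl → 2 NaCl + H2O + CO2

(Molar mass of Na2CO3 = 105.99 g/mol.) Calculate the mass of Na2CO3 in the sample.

0.6656 g

n(HCl) per titration = 0.01357 × 0.1851 = 2.512 × 10^-3 mol
From the 1:2 ratio, n(Na2CO3) in each aliquot = 1/2 × 2.512 × 10^-3 = 1.256 × 10^-3 mol
n(Na2CO3) in the whole flask = 1.256 × 10^-3 × 100.0/20.00 = 6.280 × 10^-3 mol
mass of Na2CO3 = 6.280 × 10^-3 × 105.99 = 0.6656 g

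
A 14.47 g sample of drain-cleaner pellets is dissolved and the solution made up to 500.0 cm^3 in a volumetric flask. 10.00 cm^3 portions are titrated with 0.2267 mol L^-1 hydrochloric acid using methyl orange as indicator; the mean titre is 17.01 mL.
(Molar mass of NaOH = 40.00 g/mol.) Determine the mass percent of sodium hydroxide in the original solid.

53.30 %

NaOH + HCl → NaCl + H2O
n(HCl) per titration = 0.01701 × 0.2267 = 3.856 × 10^-3 mol
n(NaOH) in each aliquot = 3.856 × 10^-3 mol (1:1 ratio)
n(NaOH) in the whole flask = 3.856 × 10^-3 × 500.0/10.00 = 0.1928 mol
mass of NaOH = 0.1928 × 40.00 = 7.712 g
% NaOH = 7.712 / 14.47 × 100 = 53.30 %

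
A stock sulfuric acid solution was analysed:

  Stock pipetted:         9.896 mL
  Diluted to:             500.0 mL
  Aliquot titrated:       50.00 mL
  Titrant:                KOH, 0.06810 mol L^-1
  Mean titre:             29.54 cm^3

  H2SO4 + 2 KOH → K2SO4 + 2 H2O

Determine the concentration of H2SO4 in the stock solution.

n(KOH) = 0.02954 × 0.06810 = 2.012 × 10^-3 mol
From the 1:2 ratio, n(H2SO4) in the aliquot = 1/2 × 2.012 × 10^-3 = 1.006 × 10^-3 mol
[H2SO4]_dilute = 1.006 × 10^-3 / 0.05000 = 0.02012 mol/L
Dilution factor = 500.0 / 9.896 = 50.53
[H2SO4]_stock = 0.02012 × 50.53 = 1.016 mol/L

1.016 mol/L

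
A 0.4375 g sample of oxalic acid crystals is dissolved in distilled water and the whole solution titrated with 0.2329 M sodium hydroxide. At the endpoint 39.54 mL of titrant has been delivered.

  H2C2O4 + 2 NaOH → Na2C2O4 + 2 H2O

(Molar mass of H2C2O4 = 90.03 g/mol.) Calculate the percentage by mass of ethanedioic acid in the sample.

n(NaOH) = 0.03954 L × 0.2329 mol/L = 9.209 × 10^-3 mol
From the 1:2 ratio, n(H2C2O4) = 1/2 × 9.209 × 10^-3 = 4.604 × 10^-3 mol
mass of H2C2O4 = 4.604 × 10^-3 × 90.03 g/mol = 0.4145 g
% H2C2O4 = 0.4145 / 0.4375 × 100 = 94.75 %

94.75 %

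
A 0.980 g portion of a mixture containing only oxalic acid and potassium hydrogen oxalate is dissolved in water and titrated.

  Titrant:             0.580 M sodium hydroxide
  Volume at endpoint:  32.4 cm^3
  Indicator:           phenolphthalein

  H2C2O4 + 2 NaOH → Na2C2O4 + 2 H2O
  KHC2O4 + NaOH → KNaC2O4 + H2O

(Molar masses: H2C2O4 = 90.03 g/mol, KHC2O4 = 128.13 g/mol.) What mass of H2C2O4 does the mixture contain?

0.773 g

n(NaOH) = 0.0324 × 0.580 = 0.0188 mol
Let x = n(H2C2O4), y = n(KHC2O4).
Titrant: 2x + 1y = 0.0188;  mass: 90.03x + 128.13y = 0.980
Solving, x = 8.59 × 10^-3 mol, y = 1.61 × 10^-3 mol
mass of H2C2O4 = 8.59 × 10^-3 × 90.03 = 0.773 g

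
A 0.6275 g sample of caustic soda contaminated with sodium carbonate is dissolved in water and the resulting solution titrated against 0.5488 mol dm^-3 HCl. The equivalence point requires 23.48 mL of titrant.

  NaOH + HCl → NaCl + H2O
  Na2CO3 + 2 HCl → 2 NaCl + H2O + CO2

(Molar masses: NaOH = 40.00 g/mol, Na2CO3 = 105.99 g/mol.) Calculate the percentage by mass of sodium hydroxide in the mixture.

n(HCl) = 0.02348 × 0.5488 = 0.01289 mol
Let x = n(NaOH), y = n(Na2CO3).
Titrant: 1x + 2y = 0.01289;  mass: 40.00x + 105.99y = 0.6275
Solving, x = 4.262 × 10^-3 mol, y = 4.312 × 10^-3 mol
mass of NaOH = 4.262 × 10^-3 × 40.00 = 0.1705 g
% NaOH = 0.1705 / 0.6275 × 100 = 27.17 %

27.17 %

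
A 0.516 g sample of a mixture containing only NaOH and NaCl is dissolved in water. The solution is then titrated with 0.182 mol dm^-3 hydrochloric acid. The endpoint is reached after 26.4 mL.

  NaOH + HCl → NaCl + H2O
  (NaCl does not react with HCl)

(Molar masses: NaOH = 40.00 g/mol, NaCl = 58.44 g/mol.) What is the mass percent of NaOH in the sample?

37.2 %

n(HCl) = 0.0264 × 0.182 = 4.80 × 10^-3 mol
Let x = n(NaOH), y = n(NaCl).
Titrant: 1x = 4.80 × 10^-3;  mass: 40.00x + 58.44y = 0.516
Solving, x = 4.80 × 10^-3 mol, y = 5.54 × 10^-3 mol
mass of NaOH = 4.80 × 10^-3 × 40.00 = 0.192 g
% NaOH = 0.192 / 0.516 × 100 = 37.2 %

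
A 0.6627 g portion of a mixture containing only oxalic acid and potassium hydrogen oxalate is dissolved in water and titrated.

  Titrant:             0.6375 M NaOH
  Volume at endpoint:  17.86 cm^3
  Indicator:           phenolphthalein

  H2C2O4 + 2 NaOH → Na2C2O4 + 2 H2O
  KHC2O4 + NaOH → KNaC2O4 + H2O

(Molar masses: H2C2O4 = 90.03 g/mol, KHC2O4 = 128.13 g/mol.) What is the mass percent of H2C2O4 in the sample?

n(NaOH) = 0.01786 × 0.6375 = 0.01139 mol
Let x = n(H2C2O4), y = n(KHC2O4).
Titrant: 2x + 1y = 0.01139;  mass: 90.03x + 128.13y = 0.6627
Solving, x = 4.789 × 10^-3 mol, y = 1.807 × 10^-3 mol
mass of H2C2O4 = 4.789 × 10^-3 × 90.03 = 0.4312 g
% H2C2O4 = 0.4312 / 0.6627 × 100 = 65.07 %

65.07 %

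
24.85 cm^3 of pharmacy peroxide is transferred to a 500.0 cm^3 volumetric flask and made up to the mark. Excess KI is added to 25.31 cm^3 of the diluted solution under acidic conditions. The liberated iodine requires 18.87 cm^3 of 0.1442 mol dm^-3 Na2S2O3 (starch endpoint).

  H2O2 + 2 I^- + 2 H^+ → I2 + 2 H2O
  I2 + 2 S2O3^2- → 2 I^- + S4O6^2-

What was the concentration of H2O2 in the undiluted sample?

n(S2O3^2-) = 0.01887 × 0.1442 = 2.721 × 10^-3 mol
n(I2) = n(S2O3^2-)/2 = 1.361 × 10^-3 mol
n(H2O2) in the aliquot = 1.361 × 10^-3 mol (1:1 ratio)
[H2O2]_dilute = 1.361 × 10^-3 / 0.02531 = 0.05375 mol/L
[H2O2]_original = 0.05375 × 500.0/24.85 = 1.082 mol/L

1.082 mol/L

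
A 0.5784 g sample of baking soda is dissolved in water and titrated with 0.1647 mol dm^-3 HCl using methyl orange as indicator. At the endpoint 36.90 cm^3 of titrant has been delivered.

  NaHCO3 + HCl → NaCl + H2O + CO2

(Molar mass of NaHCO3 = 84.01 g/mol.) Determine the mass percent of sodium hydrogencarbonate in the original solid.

88.27 %

n(HCl) = 0.03690 L × 0.1647 mol/L = 6.077 × 10^-3 mol
n(NaHCO3) = 6.077 × 10^-3 mol (1:1 ratio)
mass of NaHCO3 = 6.077 × 10^-3 × 84.01 g/mol = 0.5106 g
% NaHCO3 = 0.5106 / 0.5784 × 100 = 88.27 %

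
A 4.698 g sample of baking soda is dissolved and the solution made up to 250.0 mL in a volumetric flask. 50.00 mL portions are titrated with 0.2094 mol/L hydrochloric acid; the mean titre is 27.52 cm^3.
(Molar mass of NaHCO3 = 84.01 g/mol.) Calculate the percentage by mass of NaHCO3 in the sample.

NaHCO3 + HCl → NaCl + H2O + CO2
n(HCl) per titration = 0.02752 × 0.2094 = 5.763 × 10^-3 mol
n(NaHCO3) in each aliquot = 5.763 × 10^-3 mol (1:1 ratio)
n(NaHCO3) in the whole flask = 5.763 × 10^-3 × 250.0/50.00 = 0.02881 mol
mass of NaHCO3 = 0.02881 × 84.01 = 2.421 g
% NaHCO3 = 2.421 / 4.698 × 100 = 51.52 %

51.52 %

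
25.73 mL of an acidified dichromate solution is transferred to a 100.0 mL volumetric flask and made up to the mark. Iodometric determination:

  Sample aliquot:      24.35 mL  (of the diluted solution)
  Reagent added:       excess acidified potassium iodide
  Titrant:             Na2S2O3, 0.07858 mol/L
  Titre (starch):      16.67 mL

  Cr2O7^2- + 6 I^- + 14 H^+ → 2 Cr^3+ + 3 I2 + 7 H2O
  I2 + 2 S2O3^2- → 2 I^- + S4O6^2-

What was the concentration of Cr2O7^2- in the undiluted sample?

n(S2O3^2-) = 0.01667 × 0.07858 = 1.310 × 10^-3 mol
n(I2) = n(S2O3^2-)/2 = 6.550 × 10^-4 mol
From the 1:3 ratio, n(Cr2O7^2-) in the aliquot = 1/3 × 6.550 × 10^-4 = 2.183 × 10^-4 mol
[Cr2O7^2-]_dilute = 2.183 × 10^-4 / 0.02435 = 0.008966 mol/L
[Cr2O7^2-]_original = 0.008966 × 100.0/25.73 = 0.03485 mol/L

0.03485 mol/L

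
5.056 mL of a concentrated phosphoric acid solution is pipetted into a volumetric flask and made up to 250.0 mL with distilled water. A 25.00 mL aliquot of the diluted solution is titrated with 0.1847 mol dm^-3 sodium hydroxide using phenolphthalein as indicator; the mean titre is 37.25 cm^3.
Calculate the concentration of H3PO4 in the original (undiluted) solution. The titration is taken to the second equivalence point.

H3PO4 + 2 NaOH → Na2HPO4 + 2 H2O
n(NaOH) = 0.03725 × 0.1847 = 6.880 × 10^-3 mol
From the 1:2 ratio, n(H3PO4) in the aliquot = 1/2 × 6.880 × 10^-3 = 3.440 × 10^-3 mol
[H3PO4]_dilute = 3.440 × 10^-3 / 0.02500 = 0.1376 mol/L
Dilution factor = 250.0 / 5.056 = 49.45
[H3PO4]_stock = 0.1376 × 49.45 = 6.804 mol/L

6.804 mol/L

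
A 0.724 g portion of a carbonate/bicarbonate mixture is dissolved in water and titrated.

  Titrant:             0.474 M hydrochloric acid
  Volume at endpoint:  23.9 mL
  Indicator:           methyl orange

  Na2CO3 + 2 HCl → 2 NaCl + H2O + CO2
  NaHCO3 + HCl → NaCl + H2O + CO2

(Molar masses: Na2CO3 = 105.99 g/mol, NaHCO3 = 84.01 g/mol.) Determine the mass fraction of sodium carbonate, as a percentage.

n(HCl) = 0.0239 × 0.474 = 0.0113 mol
Let x = n(Na2CO3), y = n(NaHCO3).
Titrant: 2x + 1y = 0.0113;  mass: 105.99x + 84.01y = 0.724
Solving, x = 3.67 × 10^-3 mol, y = 3.99 × 10^-3 mol
mass of Na2CO3 = 3.67 × 10^-3 × 105.99 = 0.389 g
% Na2CO3 = 0.389 / 0.724 × 100 = 53.7 %

53.7 %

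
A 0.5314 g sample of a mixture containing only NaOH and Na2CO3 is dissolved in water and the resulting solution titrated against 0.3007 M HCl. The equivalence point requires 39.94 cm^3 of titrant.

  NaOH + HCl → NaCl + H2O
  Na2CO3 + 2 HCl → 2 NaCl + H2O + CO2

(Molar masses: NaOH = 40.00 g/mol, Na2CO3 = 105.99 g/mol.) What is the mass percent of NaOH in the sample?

n(HCl) = 0.03994 × 0.3007 = 0.01201 mol
Let x = n(NaOH), y = n(Na2CO3).
Titrant: 1x + 2y = 0.01201;  mass: 40.00x + 105.99y = 0.5314
Solving, x = 8.085 × 10^-3 mol, y = 1.962 × 10^-3 mol
mass of NaOH = 8.085 × 10^-3 × 40.00 = 0.3234 g
% NaOH = 0.3234 / 0.5314 × 100 = 60.86 %

60.86 %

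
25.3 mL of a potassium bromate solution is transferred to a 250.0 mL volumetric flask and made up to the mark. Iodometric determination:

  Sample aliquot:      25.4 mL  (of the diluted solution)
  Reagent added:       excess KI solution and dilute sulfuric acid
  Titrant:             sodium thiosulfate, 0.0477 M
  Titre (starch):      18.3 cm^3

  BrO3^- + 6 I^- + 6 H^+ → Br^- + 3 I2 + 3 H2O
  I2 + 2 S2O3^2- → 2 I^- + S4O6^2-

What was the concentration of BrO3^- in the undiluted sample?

n(S2O3^2-) = 0.0183 × 0.0477 = 8.73 × 10^-4 mol
n(I2) = n(S2O3^2-)/2 = 4.36 × 10^-4 mol
From the 1:3 ratio, n(BrO3^-) in the aliquot = 1/3 × 4.36 × 10^-4 = 1.45 × 10^-4 mol
[BrO3^-]_dilute = 1.45 × 10^-4 / 0.0254 = 0.00573 mol/L
[BrO3^-]_original = 0.00573 × 250.0/25.3 = 0.0566 mol/L

0.0566 M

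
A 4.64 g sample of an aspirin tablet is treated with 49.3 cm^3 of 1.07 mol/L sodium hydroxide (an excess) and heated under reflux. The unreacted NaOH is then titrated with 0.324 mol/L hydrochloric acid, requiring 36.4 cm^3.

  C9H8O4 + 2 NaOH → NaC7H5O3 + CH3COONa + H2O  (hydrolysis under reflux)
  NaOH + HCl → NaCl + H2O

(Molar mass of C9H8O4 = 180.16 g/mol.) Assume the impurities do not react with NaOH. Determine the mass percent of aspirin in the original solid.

79.5 %

n(NaOH) added = 0.0493 × 1.07 = 0.0528 mol
n(HCl) used in back-titration = 0.0364 × 0.324 = 0.0118 mol
n(NaOH) left over = 0.0118 mol (1:1 ratio)
n(NaOH) consumed by analyte = 0.0528 − 0.0118 = 0.0410 mol
From the 1:2 ratio, n(C9H8O4) = 1/2 × 0.0410 = 0.0205 mol
mass of C9H8O4 = 0.0205 × 180.16 = 3.69 g
% C9H8O4 = 3.69 / 4.64 × 100 = 79.5 %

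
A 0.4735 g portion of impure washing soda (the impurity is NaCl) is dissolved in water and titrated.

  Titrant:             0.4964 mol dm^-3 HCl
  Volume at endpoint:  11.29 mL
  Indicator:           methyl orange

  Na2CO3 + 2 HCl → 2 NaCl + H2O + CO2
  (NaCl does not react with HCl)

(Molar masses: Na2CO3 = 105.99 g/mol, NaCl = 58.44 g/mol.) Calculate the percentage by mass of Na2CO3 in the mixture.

n(HCl) = 0.01129 × 0.4964 = 5.604 × 10^-3 mol
Let x = n(Na2CO3), y = n(NaCl).
Titrant: 2x = 5.604 × 10^-3;  mass: 105.99x + 58.44y = 0.4735
Solving, x = 2.802 × 10^-3 mol, y = 3.020 × 10^-3 mol
mass of Na2CO3 = 2.802 × 10^-3 × 105.99 = 0.2970 g
% Na2CO3 = 0.2970 / 0.4735 × 100 = 62.72 %

62.72 %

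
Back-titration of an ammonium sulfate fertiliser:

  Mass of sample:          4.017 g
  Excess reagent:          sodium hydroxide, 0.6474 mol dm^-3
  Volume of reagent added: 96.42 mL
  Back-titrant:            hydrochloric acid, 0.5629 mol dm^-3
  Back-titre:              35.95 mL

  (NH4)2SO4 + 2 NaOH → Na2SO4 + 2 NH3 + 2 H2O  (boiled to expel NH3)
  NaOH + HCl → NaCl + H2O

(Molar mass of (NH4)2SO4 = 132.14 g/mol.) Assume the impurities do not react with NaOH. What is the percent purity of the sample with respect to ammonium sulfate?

n(NaOH) added = 0.09642 × 0.6474 = 0.06242 mol
n(HCl) used in back-titration = 0.03595 × 0.5629 = 0.02024 mol
n(NaOH) left over = 0.02024 mol (1:1 ratio)
n(NaOH) consumed by analyte = 0.06242 − 0.02024 = 0.04219 mol
From the 1:2 ratio, n((NH4)2SO4) = 1/2 × 0.04219 = 0.02109 mol
mass of (NH4)2SO4 = 0.02109 × 132.14 = 2.787 g
% (NH4)2SO4 = 2.787 / 4.017 × 100 = 69.39 %

69.39 %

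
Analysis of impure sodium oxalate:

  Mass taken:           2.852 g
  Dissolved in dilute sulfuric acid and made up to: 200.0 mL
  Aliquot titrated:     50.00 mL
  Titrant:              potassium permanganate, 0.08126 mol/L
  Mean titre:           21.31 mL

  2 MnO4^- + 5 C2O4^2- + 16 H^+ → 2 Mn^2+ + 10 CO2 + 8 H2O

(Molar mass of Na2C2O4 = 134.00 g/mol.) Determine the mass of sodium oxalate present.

2.320 g

n(KMnO4) per titration = 0.02131 × 0.08126 = 1.732 × 10^-3 mol
From the 5:2 ratio, n(Na2C2O4) in each aliquot = 5/2 × 1.732 × 10^-3 = 4.329 × 10^-3 mol
n(Na2C2O4) in the whole flask = 4.329 × 10^-3 × 200.0/50.00 = 0.01732 mol
mass of Na2C2O4 = 0.01732 × 134.00 = 2.320 g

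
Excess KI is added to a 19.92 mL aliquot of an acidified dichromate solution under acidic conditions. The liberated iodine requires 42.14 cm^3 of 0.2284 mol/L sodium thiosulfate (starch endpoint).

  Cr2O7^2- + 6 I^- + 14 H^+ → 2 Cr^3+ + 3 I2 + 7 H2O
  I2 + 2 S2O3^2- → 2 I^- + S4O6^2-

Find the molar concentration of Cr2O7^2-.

n(S2O3^2-) = 0.04214 × 0.2284 = 9.625 × 10^-3 mol
n(I2) = n(S2O3^2-)/2 = 4.812 × 10^-3 mol
From the 1:3 ratio, n(Cr2O7^2-) in the aliquot = 1/3 × 4.812 × 10^-3 = 1.604 × 10^-3 mol
[Cr2O7^2-] = 1.604 × 10^-3 / 0.01992 = 0.08053 mol/L

0.08053 mol/L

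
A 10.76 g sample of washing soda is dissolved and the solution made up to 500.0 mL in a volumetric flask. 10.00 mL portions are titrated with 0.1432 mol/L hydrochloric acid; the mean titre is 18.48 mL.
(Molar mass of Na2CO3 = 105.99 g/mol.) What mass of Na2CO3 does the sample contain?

7.012 g

Na2CO3 + 2 HCl → 2 NaCl + H2O + CO2
n(HCl) per titration = 0.01848 × 0.1432 = 2.646 × 10^-3 mol
From the 1:2 ratio, n(Na2CO3) in each aliquot = 1/2 × 2.646 × 10^-3 = 1.323 × 10^-3 mol
n(Na2CO3) in the whole flask = 1.323 × 10^-3 × 500.0/10.00 = 0.06616 mol
mass of Na2CO3 = 0.06616 × 105.99 = 7.012 g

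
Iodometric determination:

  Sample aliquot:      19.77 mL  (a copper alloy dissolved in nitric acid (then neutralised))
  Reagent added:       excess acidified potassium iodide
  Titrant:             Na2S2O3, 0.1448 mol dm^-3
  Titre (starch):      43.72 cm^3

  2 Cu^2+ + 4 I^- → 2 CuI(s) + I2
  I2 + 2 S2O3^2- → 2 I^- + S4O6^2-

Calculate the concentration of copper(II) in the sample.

n(S2O3^2-) = 0.04372 × 0.1448 = 6.331 × 10^-3 mol
n(I2) = n(S2O3^2-)/2 = 3.165 × 10^-3 mol
From the 2:1 ratio, n(Cu2+) in the aliquot = 2/1 × 3.165 × 10^-3 = 6.331 × 10^-3 mol
[Cu2+] = 6.331 × 10^-3 / 0.01977 = 0.3202 mol/L

0.3202 mol/L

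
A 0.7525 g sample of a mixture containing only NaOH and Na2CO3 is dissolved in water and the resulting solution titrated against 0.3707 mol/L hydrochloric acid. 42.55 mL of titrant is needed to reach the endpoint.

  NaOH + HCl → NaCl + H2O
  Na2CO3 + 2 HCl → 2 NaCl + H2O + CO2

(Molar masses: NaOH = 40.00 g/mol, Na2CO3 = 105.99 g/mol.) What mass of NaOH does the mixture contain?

n(HCl) = 0.04255 × 0.3707 = 0.01577 mol
Let x = n(NaOH), y = n(Na2CO3).
Titrant: 1x + 2y = 0.01577;  mass: 40.00x + 105.99y = 0.7525
Solving, x = 6.418 × 10^-3 mol, y = 4.678 × 10^-3 mol
mass of NaOH = 6.418 × 10^-3 × 40.00 = 0.2567 g

0.2567 g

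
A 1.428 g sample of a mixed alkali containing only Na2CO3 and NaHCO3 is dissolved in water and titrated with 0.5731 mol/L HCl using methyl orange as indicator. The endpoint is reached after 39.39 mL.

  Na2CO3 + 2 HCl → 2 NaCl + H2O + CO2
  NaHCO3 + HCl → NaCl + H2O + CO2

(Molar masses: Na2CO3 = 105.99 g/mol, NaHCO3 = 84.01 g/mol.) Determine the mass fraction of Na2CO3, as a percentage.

n(HCl) = 0.03939 × 0.5731 = 0.02257 mol
Let x = n(Na2CO3), y = n(NaHCO3).
Titrant: 2x + 1y = 0.02257;  mass: 105.99x + 84.01y = 1.428
Solving, x = 7.552 × 10^-3 mol, y = 7.470 × 10^-3 mol
mass of Na2CO3 = 7.552 × 10^-3 × 105.99 = 0.8005 g
% Na2CO3 = 0.8005 / 1.428 × 100 = 56.06 %

56.06 %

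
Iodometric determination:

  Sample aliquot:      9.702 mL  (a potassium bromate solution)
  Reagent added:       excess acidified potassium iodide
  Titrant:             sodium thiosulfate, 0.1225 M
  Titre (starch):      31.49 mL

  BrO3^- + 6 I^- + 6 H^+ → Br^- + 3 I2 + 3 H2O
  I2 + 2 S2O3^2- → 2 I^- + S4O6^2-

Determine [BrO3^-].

n(S2O3^2-) = 0.03149 × 0.1225 = 3.858 × 10^-3 mol
n(I2) = n(S2O3^2-)/2 = 1.929 × 10^-3 mol
From the 1:3 ratio, n(BrO3^-) in the aliquot = 1/3 × 1.929 × 10^-3 = 6.429 × 10^-4 mol
[BrO3^-] = 6.429 × 10^-4 / 0.009702 = 0.06627 mol/L

0.06627 M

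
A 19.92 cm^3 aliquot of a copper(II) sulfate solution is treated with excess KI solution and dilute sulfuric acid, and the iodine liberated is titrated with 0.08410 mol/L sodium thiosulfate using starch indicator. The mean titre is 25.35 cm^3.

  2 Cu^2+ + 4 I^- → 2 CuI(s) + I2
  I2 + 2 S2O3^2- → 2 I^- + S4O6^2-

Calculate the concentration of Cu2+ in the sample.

n(S2O3^2-) = 0.02535 × 0.08410 = 2.132 × 10^-3 mol
n(I2) = n(S2O3^2-)/2 = 1.066 × 10^-3 mol
From the 2:1 ratio, n(Cu2+) in the aliquot = 2/1 × 1.066 × 10^-3 = 2.132 × 10^-3 mol
[Cu2+] = 2.132 × 10^-3 / 0.01992 = 0.1070 mol/L

0.1070 mol/L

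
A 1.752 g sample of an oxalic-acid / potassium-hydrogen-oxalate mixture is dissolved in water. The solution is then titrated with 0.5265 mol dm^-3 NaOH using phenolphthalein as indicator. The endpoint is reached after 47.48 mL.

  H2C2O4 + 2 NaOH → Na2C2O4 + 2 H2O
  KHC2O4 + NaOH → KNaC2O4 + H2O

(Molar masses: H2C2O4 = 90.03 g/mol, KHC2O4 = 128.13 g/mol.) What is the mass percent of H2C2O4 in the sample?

n(NaOH) = 0.04748 × 0.5265 = 0.02500 mol
Let x = n(H2C2O4), y = n(KHC2O4).
Titrant: 2x + 1y = 0.02500;  mass: 90.03x + 128.13y = 1.752
Solving, x = 8.729 × 10^-3 mol, y = 7.540 × 10^-3 mol
mass of H2C2O4 = 8.729 × 10^-3 × 90.03 = 0.7859 g
% H2C2O4 = 0.7859 / 1.752 × 100 = 44.86 %

44.86 %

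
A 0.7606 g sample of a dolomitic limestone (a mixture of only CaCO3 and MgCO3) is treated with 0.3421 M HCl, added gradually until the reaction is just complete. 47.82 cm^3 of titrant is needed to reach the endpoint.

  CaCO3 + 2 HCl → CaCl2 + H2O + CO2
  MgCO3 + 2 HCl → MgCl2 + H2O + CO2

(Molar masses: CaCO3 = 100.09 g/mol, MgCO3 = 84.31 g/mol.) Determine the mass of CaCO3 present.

n(HCl) = 0.04782 × 0.3421 = 0.01636 mol
Let x = n(CaCO3), y = n(MgCO3).
Titrant: 2x + 2y = 0.01636;  mass: 100.09x + 84.31y = 0.7606
Solving, x = 4.498 × 10^-3 mol, y = 3.682 × 10^-3 mol
mass of CaCO3 = 4.498 × 10^-3 × 100.09 = 0.4502 g

0.4502 g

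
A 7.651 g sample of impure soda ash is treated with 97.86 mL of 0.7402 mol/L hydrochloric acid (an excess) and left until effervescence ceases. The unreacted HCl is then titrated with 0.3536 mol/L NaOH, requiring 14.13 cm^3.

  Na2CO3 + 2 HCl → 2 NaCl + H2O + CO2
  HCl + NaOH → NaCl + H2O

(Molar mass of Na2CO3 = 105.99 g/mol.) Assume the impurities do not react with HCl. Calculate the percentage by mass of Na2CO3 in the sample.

n(HCl) added = 0.09786 × 0.7402 = 0.07244 mol
n(NaOH) used in back-titration = 0.01413 × 0.3536 = 4.996 × 10^-3 mol
n(HCl) left over = 4.996 × 10^-3 mol (1:1 ratio)
n(HCl) consumed by analyte = 0.07244 − 4.996 × 10^-3 = 0.06744 mol
From the 1:2 ratio, n(Na2CO3) = 1/2 × 0.06744 = 0.03372 mol
mass of Na2CO3 = 0.03372 × 105.99 = 3.574 g
% Na2CO3 = 3.574 / 7.651 × 100 = 46.71 %

46.71 %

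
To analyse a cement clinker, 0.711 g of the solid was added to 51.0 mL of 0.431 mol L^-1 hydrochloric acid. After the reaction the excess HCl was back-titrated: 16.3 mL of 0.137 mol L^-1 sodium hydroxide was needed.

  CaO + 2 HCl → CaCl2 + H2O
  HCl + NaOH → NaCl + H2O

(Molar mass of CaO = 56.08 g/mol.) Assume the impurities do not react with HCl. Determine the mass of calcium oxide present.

n(HCl) added = 0.0510 × 0.431 = 0.0220 mol
n(NaOH) used in back-titration = 0.0163 × 0.137 = 2.23 × 10^-3 mol
n(HCl) left over = 2.23 × 10^-3 mol (1:1 ratio)
n(HCl) consumed by analyte = 0.0220 − 2.23 × 10^-3 = 0.0197 mol
From the 1:2 ratio, n(CaO) = 1/2 × 0.0197 = 9.87 × 10^-3 mol
mass of CaO = 9.87 × 10^-3 × 56.08 = 0.554 g

0.554 g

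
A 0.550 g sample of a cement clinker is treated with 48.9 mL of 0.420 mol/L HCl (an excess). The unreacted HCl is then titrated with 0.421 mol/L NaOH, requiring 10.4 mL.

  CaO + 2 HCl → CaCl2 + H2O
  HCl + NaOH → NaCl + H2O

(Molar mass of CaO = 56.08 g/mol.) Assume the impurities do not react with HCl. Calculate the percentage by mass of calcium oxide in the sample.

n(HCl) added = 0.0489 × 0.420 = 0.0205 mol
n(NaOH) used in back-titration = 0.0104 × 0.421 = 4.38 × 10^-3 mol
n(HCl) left over = 4.38 × 10^-3 mol (1:1 ratio)
n(HCl) consumed by analyte = 0.0205 − 4.38 × 10^-3 = 0.0162 mol
From the 1:2 ratio, n(CaO) = 1/2 × 0.0162 = 8.08 × 10^-3 mol
mass of CaO = 8.08 × 10^-3 × 56.08 = 0.453 g
% CaO = 0.453 / 0.550 × 100 = 82.4 %

82.4 %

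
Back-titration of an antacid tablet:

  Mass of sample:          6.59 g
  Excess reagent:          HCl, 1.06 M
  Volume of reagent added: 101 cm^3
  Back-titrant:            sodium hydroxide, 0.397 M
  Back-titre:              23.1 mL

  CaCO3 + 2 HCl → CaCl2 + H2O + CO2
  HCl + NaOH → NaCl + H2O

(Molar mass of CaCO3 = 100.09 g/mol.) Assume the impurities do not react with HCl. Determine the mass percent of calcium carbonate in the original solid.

n(HCl) added = 0.101 × 1.06 = 0.107 mol
n(NaOH) used in back-titration = 0.0231 × 0.397 = 9.17 × 10^-3 mol
n(HCl) left over = 9.17 × 10^-3 mol (1:1 ratio)
n(HCl) consumed by analyte = 0.107 − 9.17 × 10^-3 = 0.0979 mol
From the 1:2 ratio, n(CaCO3) = 1/2 × 0.0979 = 0.0489 mol
mass of CaCO3 = 0.0489 × 100.09 = 4.90 g
% CaCO3 = 4.90 / 6.59 × 100 = 74.3 %

74.3 %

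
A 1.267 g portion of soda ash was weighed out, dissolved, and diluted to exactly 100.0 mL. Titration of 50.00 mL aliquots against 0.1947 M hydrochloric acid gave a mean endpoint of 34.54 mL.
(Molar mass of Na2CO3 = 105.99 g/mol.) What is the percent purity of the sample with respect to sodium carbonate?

Na2CO3 + 2 HCl → 2 NaCl + H2O + CO2
n(HCl) per titration = 0.03454 × 0.1947 = 6.725 × 10^-3 mol
From the 1:2 ratio, n(Na2CO3) in each aliquot = 1/2 × 6.725 × 10^-3 = 3.362 × 10^-3 mol
n(Na2CO3) in the whole flask = 3.362 × 10^-3 × 100.0/50.00 = 6.725 × 10^-3 mol
mass of Na2CO3 = 6.725 × 10^-3 × 105.99 = 0.7128 g
% Na2CO3 = 0.7128 / 1.267 × 100 = 56.26 %

56.26 %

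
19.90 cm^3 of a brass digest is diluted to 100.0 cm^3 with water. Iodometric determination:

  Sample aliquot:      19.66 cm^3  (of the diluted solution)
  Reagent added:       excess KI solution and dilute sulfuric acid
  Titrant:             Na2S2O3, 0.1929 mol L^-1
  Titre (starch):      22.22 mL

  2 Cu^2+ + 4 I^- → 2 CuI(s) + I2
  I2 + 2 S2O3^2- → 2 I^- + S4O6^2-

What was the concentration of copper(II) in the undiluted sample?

n(S2O3^2-) = 0.02222 × 0.1929 = 4.286 × 10^-3 mol
n(I2) = n(S2O3^2-)/2 = 2.143 × 10^-3 mol
From the 2:1 ratio, n(Cu2+) in the aliquot = 2/1 × 2.143 × 10^-3 = 4.286 × 10^-3 mol
[Cu2+]_dilute = 4.286 × 10^-3 / 0.01966 = 0.2180 mol/L
[Cu2+]_original = 0.2180 × 100.0/19.90 = 1.096 mol/L

1.096 mol/L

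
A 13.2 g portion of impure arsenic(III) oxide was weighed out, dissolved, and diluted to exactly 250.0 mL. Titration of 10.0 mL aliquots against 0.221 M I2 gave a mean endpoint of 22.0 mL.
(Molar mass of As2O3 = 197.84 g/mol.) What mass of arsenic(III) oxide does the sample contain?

12.0 g

As2O3 + 2 I2 + 2 H2O → As2O5 + 4 HI
n(I2) per titration = 0.0220 × 0.221 = 4.86 × 10^-3 mol
From the 1:2 ratio, n(As2O3) in each aliquot = 1/2 × 4.86 × 10^-3 = 2.43 × 10^-3 mol
n(As2O3) in the whole flask = 2.43 × 10^-3 × 250.0/10.0 = 0.0608 mol
mass of As2O3 = 0.0608 × 197.84 = 12.0 g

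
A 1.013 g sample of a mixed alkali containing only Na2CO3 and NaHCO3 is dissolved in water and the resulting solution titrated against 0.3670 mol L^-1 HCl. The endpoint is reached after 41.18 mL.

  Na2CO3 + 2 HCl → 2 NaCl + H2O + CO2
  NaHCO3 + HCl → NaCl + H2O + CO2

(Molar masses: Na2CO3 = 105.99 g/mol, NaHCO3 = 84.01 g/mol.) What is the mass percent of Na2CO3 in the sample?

43.29 %

n(HCl) = 0.04118 × 0.3670 = 0.01511 mol
Let x = n(Na2CO3), y = n(NaHCO3).
Titrant: 2x + 1y = 0.01511;  mass: 105.99x + 84.01y = 1.013
Solving, x = 4.137 × 10^-3 mol, y = 6.838 × 10^-3 mol
mass of Na2CO3 = 4.137 × 10^-3 × 105.99 = 0.4385 g
% Na2CO3 = 0.4385 / 1.013 × 100 = 43.29 %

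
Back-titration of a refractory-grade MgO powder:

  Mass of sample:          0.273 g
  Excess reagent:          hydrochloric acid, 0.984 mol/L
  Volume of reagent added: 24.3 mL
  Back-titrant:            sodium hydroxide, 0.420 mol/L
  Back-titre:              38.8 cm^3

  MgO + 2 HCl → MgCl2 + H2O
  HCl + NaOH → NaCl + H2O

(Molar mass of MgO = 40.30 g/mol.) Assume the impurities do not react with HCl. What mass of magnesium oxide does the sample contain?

n(HCl) added = 0.0243 × 0.984 = 0.0239 mol
n(NaOH) used in back-titration = 0.0388 × 0.420 = 0.0163 mol
n(HCl) left over = 0.0163 mol (1:1 ratio)
n(HCl) consumed by analyte = 0.0239 − 0.0163 = 7.62 × 10^-3 mol
From the 1:2 ratio, n(MgO) = 1/2 × 7.62 × 10^-3 = 3.81 × 10^-3 mol
mass of MgO = 3.81 × 10^-3 × 40.30 = 0.153 g

0.153 g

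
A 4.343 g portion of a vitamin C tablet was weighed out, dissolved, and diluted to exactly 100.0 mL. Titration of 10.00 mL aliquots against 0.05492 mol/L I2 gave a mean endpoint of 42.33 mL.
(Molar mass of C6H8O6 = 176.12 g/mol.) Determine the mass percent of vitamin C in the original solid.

94.28 %

C6H8O6 + I2 → C6H6O6 + 2 HI
n(I2) per titration = 0.04233 × 0.05492 = 2.325 × 10^-3 mol
n(C6H8O6) in each aliquot = 2.325 × 10^-3 mol (1:1 ratio)
n(C6H8O6) in the whole flask = 2.325 × 10^-3 × 100.0/10.00 = 0.02325 mol
mass of C6H8O6 = 0.02325 × 176.12 = 4.094 g
% C6H8O6 = 4.094 / 4.343 × 100 = 94.28 %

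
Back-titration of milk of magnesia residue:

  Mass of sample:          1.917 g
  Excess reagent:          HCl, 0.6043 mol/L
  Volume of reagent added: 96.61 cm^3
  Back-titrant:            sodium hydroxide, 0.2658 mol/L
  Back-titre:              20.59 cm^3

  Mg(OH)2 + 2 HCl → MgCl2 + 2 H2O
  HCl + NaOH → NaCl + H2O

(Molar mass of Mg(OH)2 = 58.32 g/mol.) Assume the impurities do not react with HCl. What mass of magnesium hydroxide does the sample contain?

1.543 g

n(HCl) added = 0.09661 × 0.6043 = 0.05838 mol
n(NaOH) used in back-titration = 0.02059 × 0.2658 = 5.473 × 10^-3 mol
n(HCl) left over = 5.473 × 10^-3 mol (1:1 ratio)
n(HCl) consumed by analyte = 0.05838 − 5.473 × 10^-3 = 0.05291 mol
From the 1:2 ratio, n(Mg(OH)2) = 1/2 × 0.05291 = 0.02645 mol
mass of Mg(OH)2 = 0.02645 × 58.32 = 1.543 g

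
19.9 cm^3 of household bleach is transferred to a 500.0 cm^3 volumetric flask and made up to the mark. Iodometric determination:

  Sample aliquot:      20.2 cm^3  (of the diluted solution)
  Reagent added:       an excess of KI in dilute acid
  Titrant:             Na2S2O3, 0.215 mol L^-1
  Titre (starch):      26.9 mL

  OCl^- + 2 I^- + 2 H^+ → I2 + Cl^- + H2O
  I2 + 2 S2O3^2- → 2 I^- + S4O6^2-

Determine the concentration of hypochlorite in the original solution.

3.60 mol/L

n(S2O3^2-) = 0.0269 × 0.215 = 5.78 × 10^-3 mol
n(I2) = n(S2O3^2-)/2 = 2.89 × 10^-3 mol
n(OCl^-) in the aliquot = 2.89 × 10^-3 mol (1:1 ratio)
[OCl^-]_dilute = 2.89 × 10^-3 / 0.0202 = 0.143 mol/L
[OCl^-]_original = 0.143 × 500.0/19.9 = 3.60 mol/L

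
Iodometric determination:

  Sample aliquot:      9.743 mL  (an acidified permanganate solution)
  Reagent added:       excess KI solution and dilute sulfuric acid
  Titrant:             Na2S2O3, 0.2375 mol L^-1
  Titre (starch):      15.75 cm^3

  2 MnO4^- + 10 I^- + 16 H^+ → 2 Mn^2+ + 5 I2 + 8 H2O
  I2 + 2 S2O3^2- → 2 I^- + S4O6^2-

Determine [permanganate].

0.07679 mol/L

n(S2O3^2-) = 0.01575 × 0.2375 = 3.741 × 10^-3 mol
n(I2) = n(S2O3^2-)/2 = 1.870 × 10^-3 mol
From the 2:5 ratio, n(MnO4^-) in the aliquot = 2/5 × 1.870 × 10^-3 = 7.481 × 10^-4 mol
[MnO4^-] = 7.481 × 10^-4 / 0.009743 = 0.07679 mol/L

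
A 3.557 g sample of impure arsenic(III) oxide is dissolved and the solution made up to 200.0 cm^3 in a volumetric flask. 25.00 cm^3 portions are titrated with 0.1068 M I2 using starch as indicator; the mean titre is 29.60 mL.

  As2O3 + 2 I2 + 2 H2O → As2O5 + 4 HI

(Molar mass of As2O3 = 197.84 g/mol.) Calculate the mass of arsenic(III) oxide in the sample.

n(I2) per titration = 0.02960 × 0.1068 = 3.161 × 10^-3 mol
From the 1:2 ratio, n(As2O3) in each aliquot = 1/2 × 3.161 × 10^-3 = 1.581 × 10^-3 mol
n(As2O3) in the whole flask = 1.581 × 10^-3 × 200.0/25.00 = 0.01265 mol
mass of As2O3 = 0.01265 × 197.84 = 2.502 g

2.502 g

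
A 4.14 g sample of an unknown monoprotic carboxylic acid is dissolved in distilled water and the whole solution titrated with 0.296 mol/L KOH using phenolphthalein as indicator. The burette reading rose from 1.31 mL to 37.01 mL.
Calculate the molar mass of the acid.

392 g/mol

n(KOH) = 0.0357 L × 0.296 mol/L = 0.0106 mol
n(HA) = 0.0106 mol (1:1 ratio)
M = m / n = 4.14 g / 0.0106 mol = 392 g/mol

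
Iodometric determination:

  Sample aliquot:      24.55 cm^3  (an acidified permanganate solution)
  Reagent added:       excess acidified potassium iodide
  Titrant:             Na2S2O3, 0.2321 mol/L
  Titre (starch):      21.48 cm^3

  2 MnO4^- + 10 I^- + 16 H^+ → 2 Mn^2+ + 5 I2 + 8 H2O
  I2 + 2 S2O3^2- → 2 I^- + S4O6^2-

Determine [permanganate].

0.04062 mol/L

n(S2O3^2-) = 0.02148 × 0.2321 = 4.986 × 10^-3 mol
n(I2) = n(S2O3^2-)/2 = 2.493 × 10^-3 mol
From the 2:5 ratio, n(MnO4^-) in the aliquot = 2/5 × 2.493 × 10^-3 = 9.971 × 10^-4 mol
[MnO4^-] = 9.971 × 10^-4 / 0.02455 = 0.04062 mol/L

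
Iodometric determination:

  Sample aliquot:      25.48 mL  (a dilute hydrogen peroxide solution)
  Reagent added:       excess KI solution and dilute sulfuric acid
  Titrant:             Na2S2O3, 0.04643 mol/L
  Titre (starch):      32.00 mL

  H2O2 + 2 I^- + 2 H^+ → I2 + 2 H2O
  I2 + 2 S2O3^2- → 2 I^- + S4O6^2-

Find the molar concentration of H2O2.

n(S2O3^2-) = 0.03200 × 0.04643 = 1.486 × 10^-3 mol
n(I2) = n(S2O3^2-)/2 = 7.429 × 10^-4 mol
n(H2O2) in the aliquot = 7.429 × 10^-4 mol (1:1 ratio)
[H2O2] = 7.429 × 10^-4 / 0.02548 = 0.02916 mol/L

0.02916 mol/L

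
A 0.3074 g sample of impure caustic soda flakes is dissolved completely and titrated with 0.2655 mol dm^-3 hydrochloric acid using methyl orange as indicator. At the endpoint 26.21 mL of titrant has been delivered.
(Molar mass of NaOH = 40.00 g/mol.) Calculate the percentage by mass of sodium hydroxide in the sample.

90.55 %

NaOH + HCl → NaCl + H2O
n(HCl) = 0.02621 L × 0.2655 mol/L = 6.959 × 10^-3 mol
n(NaOH) = 6.959 × 10^-3 mol (1:1 ratio)
mass of NaOH = 6.959 × 10^-3 × 40.00 g/mol = 0.2784 g
% NaOH = 0.2784 / 0.3074 × 100 = 90.55 %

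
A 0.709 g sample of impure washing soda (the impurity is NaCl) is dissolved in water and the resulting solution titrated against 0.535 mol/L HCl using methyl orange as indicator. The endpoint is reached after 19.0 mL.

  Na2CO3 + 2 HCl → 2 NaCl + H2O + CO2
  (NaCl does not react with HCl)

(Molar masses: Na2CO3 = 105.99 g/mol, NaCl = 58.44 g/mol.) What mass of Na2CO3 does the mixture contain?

0.539 g

n(HCl) = 0.0190 × 0.535 = 0.0102 mol
Let x = n(Na2CO3), y = n(NaCl).
Titrant: 2x = 0.0102;  mass: 105.99x + 58.44y = 0.709
Solving, x = 5.08 × 10^-3 mol, y = 2.91 × 10^-3 mol
mass of Na2CO3 = 5.08 × 10^-3 × 105.99 = 0.539 g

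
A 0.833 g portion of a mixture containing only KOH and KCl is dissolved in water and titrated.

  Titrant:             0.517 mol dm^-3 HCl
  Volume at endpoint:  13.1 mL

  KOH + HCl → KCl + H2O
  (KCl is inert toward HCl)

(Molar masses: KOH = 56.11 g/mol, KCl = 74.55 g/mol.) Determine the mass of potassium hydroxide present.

n(HCl) = 0.0131 × 0.517 = 6.77 × 10^-3 mol
Let x = n(KOH), y = n(KCl).
Titrant: 1x = 6.77 × 10^-3;  mass: 56.11x + 74.55y = 0.833
Solving, x = 6.77 × 10^-3 mol, y = 6.08 × 10^-3 mol
mass of KOH = 6.77 × 10^-3 × 56.11 = 0.380 g

0.380 g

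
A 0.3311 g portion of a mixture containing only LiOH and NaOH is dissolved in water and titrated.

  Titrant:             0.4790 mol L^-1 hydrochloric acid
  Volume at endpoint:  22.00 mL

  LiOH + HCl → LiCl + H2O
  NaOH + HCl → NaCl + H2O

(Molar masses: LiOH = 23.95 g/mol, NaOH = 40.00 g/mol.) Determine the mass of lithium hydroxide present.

0.1349 g

n(HCl) = 0.02200 × 0.4790 = 0.01054 mol
Let x = n(LiOH), y = n(NaOH).
Titrant: 1x + 1y = 0.01054;  mass: 23.95x + 40.00y = 0.3311
Solving, x = 5.634 × 10^-3 mol, y = 4.904 × 10^-3 mol
mass of LiOH = 5.634 × 10^-3 × 23.95 = 0.1349 g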